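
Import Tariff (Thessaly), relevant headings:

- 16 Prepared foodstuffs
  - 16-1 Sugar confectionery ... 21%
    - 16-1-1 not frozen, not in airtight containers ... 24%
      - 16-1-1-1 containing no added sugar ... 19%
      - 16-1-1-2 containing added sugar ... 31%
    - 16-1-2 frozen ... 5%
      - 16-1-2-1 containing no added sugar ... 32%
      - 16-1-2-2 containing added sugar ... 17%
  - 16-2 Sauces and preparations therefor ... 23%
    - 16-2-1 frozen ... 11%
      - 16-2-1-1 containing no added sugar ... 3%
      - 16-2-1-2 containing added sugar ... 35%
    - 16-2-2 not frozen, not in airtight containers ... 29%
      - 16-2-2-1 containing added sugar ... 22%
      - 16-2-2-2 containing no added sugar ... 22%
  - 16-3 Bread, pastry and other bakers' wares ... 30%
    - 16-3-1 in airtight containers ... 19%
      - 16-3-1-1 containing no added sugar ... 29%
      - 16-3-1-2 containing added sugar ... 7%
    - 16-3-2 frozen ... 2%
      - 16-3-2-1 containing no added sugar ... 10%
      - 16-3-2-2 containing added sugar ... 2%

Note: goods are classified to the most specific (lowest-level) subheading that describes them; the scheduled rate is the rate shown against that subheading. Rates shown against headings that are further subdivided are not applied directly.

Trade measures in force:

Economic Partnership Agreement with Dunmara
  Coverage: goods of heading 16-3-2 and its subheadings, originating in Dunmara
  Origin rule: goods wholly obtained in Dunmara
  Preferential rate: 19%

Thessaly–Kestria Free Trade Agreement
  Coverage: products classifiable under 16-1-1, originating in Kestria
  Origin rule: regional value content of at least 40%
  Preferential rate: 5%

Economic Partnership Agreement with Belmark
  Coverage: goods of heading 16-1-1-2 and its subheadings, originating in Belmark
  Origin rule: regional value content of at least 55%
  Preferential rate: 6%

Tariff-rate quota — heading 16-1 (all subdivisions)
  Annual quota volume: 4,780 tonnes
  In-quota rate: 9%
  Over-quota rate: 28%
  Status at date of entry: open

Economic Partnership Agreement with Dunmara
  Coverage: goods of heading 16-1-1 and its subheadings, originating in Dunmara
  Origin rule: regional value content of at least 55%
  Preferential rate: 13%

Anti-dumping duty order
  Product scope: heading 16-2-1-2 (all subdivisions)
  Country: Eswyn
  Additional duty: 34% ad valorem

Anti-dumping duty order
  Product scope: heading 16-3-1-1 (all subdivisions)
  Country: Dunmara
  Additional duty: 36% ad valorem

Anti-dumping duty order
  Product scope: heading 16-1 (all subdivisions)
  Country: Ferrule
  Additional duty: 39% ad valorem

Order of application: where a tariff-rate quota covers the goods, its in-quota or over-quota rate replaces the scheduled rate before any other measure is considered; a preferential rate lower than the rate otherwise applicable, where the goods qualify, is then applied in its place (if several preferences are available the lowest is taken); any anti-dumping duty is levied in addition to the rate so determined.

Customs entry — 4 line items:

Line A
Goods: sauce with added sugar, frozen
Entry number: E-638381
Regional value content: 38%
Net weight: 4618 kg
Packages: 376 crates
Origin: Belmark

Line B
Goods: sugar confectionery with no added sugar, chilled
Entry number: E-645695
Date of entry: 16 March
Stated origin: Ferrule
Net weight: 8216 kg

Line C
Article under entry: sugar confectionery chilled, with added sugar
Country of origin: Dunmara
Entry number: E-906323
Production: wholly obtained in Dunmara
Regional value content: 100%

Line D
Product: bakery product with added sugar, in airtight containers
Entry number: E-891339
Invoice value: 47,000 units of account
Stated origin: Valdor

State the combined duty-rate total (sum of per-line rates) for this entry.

Line A: sauce → 16-2; frozen → 16-2-1; with added sugar → 16-2-1-2. Scheduled 35%. Belmark agreement on 16-1-1-2: 16-2-1-2 not covered. → 35%.
Line B: sugar confectionery → 16-1; chilled → 16-1-1; with no added sugar → 16-1-1-1. Scheduled 19%. quota on 16-1 open → in-quota 9%; anti-dumping (Ferrule, 16-1): +39%; total 9% + 39% = 48%. → 48%.
Line C: sugar confectionery → 16-1; chilled → 16-1-1; with added sugar → 16-1-1-2. Scheduled 31%. quota on 16-1 open → in-quota 9%; Dunmara agreement on 16-3-2: 16-1-1-2 not covered; Dunmara agreement on 16-1-1: RVC ≥ 55% → 13% available; preference 13% not lower than 9% → no reduction. → 9%.
Line D: bakery product → 16-3; in airtight containers → 16-3-1; with added sugar → 16-3-1-2. Scheduled 7%. No special measure applies. → 7%.
Sum: 35% + 48% + 9% + 7% = 99%.

99%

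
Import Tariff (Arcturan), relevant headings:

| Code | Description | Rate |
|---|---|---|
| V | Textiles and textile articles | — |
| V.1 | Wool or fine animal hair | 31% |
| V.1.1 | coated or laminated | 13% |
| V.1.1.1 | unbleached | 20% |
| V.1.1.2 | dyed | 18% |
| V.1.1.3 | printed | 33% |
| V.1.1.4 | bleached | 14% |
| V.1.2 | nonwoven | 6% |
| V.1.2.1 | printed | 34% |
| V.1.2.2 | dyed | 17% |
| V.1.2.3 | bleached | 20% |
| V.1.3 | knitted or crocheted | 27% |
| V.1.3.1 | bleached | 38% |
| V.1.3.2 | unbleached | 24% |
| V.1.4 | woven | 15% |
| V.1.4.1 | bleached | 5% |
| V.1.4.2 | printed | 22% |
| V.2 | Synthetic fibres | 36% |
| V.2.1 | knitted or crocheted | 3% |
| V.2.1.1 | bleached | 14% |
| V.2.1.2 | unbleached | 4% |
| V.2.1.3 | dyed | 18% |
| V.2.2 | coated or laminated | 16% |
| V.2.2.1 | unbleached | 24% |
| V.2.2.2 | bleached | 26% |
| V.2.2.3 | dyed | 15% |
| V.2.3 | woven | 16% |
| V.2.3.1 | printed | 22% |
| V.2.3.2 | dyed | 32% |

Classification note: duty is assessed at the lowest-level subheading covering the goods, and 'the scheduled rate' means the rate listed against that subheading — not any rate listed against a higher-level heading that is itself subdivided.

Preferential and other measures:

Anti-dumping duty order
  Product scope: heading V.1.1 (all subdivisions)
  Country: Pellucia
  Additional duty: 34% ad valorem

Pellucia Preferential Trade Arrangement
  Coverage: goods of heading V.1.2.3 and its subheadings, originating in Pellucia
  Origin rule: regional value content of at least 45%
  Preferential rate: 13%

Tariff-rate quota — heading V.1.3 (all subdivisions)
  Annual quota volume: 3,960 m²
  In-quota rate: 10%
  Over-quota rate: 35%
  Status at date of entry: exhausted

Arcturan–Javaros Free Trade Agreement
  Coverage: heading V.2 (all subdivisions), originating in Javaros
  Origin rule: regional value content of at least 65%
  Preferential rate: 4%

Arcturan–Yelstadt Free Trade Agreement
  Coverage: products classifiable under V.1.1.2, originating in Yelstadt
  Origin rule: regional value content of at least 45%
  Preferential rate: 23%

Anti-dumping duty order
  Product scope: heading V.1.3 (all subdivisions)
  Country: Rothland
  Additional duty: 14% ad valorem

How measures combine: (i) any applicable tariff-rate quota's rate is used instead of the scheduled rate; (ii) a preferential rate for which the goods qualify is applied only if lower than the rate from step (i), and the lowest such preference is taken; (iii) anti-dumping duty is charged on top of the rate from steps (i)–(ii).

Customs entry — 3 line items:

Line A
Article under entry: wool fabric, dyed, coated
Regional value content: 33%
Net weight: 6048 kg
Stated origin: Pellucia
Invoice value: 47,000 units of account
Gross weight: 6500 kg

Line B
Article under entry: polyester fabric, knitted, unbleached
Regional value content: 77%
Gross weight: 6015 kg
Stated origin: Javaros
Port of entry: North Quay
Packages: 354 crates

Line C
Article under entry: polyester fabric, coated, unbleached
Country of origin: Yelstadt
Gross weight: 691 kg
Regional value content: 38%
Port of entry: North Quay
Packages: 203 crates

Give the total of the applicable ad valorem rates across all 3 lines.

80%

Line A: wool → V.1; coated → V.1.1; dyed → V.1.1.2. Scheduled 18%. Pellucia agreement on V.1.2.3: V.1.1.2 not covered; anti-dumping (Pellucia, V.1.1): +34%; total 18% + 34% = 52%. → 52%.
Line B: polyester → V.2; knitted → V.2.1; unbleached → V.2.1.2. Scheduled 4%. Javaros agreement on V.2: RVC ≥ 65% → 4% available; preference 4% not lower than 4% → no reduction. → 4%.
Line C: polyester → V.2; coated → V.2.2; unbleached → V.2.2.1. Scheduled 24%. Yelstadt agreement on V.1.1.2: V.2.2.1 not covered. → 24%.
Sum: 52% + 4% + 24% = 80%.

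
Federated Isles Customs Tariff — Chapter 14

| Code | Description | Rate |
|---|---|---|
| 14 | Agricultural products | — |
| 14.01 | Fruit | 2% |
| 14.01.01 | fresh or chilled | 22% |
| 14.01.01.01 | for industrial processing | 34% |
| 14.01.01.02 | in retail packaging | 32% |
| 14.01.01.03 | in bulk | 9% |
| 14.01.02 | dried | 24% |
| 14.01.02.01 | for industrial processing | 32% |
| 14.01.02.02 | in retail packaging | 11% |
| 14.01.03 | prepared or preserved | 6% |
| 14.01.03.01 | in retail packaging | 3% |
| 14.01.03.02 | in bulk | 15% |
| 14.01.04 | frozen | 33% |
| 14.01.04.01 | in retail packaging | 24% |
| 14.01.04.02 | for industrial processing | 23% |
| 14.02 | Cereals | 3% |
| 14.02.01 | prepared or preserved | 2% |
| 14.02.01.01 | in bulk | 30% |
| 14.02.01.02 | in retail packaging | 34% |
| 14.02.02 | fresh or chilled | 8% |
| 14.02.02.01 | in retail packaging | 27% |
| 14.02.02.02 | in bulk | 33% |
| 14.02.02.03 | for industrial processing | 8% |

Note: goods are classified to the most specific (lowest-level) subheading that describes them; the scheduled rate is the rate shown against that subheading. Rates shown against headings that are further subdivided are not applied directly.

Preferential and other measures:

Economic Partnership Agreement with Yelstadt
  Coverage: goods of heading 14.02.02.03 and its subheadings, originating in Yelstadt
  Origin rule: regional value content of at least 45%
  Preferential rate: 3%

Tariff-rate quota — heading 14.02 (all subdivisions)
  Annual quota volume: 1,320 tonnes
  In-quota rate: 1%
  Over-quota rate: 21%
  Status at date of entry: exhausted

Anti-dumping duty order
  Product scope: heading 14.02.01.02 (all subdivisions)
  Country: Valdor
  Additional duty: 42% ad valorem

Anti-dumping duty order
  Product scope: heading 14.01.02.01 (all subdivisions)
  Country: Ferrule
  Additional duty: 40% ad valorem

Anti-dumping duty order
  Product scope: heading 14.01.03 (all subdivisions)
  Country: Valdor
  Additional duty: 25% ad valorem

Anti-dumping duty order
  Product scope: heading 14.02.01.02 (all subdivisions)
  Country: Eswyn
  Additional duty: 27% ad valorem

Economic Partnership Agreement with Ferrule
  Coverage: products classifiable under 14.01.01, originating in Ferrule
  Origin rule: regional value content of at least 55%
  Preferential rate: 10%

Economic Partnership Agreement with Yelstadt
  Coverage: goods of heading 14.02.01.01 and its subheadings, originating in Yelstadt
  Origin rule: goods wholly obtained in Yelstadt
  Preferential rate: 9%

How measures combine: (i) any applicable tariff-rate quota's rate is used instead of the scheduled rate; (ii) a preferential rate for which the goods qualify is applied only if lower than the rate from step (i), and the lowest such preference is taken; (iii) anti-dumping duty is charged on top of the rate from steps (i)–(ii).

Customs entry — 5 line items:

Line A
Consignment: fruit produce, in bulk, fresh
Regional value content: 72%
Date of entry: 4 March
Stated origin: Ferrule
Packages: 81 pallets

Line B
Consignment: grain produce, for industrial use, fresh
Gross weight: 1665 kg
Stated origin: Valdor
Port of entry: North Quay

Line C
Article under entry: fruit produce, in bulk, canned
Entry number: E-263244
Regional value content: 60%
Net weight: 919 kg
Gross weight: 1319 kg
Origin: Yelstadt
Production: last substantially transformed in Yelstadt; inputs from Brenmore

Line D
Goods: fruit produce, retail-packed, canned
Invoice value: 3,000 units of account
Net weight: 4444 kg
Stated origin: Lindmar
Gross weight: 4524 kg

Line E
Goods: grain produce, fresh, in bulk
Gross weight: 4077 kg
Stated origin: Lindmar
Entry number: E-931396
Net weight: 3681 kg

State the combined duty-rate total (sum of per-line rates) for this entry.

69%

Line A: fruit → 14.01; fresh → 14.01.01; in bulk → 14.01.01.03. Scheduled 9%. Ferrule agreement on 14.01.01: RVC ≥ 55% → 10% available; preference 10% not lower than 9% → no reduction. → 9%.
Line B: grain → 14.02; fresh → 14.02.02; for industrial use → 14.02.02.03. Scheduled 8%. quota on 14.02 exhausted → over-quota 21%. → 21%.
Line C: fruit → 14.01; canned → 14.01.03; in bulk → 14.01.03.02. Scheduled 15%. Yelstadt agreement on 14.02.02.03: 14.01.03.02 not covered; Yelstadt agreement on 14.02.01.01: 14.01.03.02 not covered. → 15%.
Line D: fruit → 14.01; canned → 14.01.03; retail-packed → 14.01.03.01. Scheduled 3%. No special measure applies. → 3%.
Line E: grain → 14.02; fresh → 14.02.02; in bulk → 14.02.02.02. Scheduled 33%. quota on 14.02 exhausted → over-quota 21%. → 21%.
Sum: 9% + 21% + 15% + 3% + 21% = 69%.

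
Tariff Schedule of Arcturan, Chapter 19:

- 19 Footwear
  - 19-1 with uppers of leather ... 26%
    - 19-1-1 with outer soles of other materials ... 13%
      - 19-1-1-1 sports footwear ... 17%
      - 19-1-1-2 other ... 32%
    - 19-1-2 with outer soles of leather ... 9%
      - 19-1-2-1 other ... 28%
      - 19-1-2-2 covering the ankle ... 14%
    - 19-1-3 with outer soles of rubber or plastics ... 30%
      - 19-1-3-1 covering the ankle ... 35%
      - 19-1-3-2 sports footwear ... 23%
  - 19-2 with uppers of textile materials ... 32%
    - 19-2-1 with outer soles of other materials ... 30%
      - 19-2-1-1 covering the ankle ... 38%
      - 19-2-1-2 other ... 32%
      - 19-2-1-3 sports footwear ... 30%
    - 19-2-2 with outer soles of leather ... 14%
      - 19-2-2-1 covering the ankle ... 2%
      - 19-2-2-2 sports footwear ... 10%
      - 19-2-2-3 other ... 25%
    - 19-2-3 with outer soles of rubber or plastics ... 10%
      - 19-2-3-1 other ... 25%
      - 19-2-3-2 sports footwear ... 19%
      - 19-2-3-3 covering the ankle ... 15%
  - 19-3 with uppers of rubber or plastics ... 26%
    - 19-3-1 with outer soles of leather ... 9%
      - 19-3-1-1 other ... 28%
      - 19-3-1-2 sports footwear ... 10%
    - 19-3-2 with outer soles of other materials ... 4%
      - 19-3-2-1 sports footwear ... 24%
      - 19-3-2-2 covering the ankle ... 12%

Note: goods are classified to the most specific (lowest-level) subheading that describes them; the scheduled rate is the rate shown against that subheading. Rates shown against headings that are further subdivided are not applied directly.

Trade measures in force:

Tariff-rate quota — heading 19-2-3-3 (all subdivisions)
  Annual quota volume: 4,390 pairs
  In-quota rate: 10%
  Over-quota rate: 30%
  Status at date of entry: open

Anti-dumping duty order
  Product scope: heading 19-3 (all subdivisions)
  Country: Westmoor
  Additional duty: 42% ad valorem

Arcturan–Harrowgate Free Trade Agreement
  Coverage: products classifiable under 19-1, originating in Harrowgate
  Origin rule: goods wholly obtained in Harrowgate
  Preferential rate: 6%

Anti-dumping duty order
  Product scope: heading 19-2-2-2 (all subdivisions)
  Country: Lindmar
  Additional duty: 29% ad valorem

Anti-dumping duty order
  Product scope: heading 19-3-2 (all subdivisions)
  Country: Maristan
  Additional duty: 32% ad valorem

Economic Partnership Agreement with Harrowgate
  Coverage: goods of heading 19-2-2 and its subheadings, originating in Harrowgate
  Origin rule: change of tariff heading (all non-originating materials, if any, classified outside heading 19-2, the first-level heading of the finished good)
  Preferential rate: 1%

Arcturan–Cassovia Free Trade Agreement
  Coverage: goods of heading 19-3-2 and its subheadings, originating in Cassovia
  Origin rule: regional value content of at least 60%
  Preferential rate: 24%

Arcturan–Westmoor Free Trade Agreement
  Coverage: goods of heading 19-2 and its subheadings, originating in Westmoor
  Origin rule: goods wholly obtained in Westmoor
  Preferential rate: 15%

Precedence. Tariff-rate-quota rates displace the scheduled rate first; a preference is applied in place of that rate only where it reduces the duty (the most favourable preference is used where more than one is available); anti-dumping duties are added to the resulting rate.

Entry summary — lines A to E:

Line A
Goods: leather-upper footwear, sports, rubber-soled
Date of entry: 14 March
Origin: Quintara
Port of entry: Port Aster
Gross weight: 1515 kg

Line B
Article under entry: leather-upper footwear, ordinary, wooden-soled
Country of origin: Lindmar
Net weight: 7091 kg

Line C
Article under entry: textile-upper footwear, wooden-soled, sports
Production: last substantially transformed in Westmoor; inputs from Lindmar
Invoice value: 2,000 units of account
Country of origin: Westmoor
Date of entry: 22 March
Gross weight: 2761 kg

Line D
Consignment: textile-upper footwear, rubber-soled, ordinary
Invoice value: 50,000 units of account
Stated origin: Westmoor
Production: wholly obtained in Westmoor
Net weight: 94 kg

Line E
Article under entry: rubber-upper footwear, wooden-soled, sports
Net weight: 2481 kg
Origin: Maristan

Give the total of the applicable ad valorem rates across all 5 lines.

Line A: leather-upper → 19-1; rubber-soled → 19-1-3; sports → 19-1-3-2. Scheduled 23%. No special measure applies. → 23%.
Line B: leather-upper → 19-1; wooden-soled → 19-1-1; ordinary → 19-1-1-2. Scheduled 32%. No special measure applies. → 32%.
Line C: textile-upper → 19-2; wooden-soled → 19-2-1; sports → 19-2-1-3. Scheduled 30%. Westmoor agreement on 19-2: not wholly obtained. → 30%.
Line D: textile-upper → 19-2; rubber-soled → 19-2-3; ordinary → 19-2-3-1. Scheduled 25%. Westmoor agreement on 19-2: wholly obtained → 15% available; preferential 15%. → 15%.
Line E: rubber-upper → 19-3; wooden-soled → 19-3-2; sports → 19-3-2-1. Scheduled 24%. anti-dumping (Maristan, 19-3-2): +32%; total 24% + 32% = 56%. → 56%.
Sum: 23% + 32% + 30% + 15% + 56% = 156%.

156%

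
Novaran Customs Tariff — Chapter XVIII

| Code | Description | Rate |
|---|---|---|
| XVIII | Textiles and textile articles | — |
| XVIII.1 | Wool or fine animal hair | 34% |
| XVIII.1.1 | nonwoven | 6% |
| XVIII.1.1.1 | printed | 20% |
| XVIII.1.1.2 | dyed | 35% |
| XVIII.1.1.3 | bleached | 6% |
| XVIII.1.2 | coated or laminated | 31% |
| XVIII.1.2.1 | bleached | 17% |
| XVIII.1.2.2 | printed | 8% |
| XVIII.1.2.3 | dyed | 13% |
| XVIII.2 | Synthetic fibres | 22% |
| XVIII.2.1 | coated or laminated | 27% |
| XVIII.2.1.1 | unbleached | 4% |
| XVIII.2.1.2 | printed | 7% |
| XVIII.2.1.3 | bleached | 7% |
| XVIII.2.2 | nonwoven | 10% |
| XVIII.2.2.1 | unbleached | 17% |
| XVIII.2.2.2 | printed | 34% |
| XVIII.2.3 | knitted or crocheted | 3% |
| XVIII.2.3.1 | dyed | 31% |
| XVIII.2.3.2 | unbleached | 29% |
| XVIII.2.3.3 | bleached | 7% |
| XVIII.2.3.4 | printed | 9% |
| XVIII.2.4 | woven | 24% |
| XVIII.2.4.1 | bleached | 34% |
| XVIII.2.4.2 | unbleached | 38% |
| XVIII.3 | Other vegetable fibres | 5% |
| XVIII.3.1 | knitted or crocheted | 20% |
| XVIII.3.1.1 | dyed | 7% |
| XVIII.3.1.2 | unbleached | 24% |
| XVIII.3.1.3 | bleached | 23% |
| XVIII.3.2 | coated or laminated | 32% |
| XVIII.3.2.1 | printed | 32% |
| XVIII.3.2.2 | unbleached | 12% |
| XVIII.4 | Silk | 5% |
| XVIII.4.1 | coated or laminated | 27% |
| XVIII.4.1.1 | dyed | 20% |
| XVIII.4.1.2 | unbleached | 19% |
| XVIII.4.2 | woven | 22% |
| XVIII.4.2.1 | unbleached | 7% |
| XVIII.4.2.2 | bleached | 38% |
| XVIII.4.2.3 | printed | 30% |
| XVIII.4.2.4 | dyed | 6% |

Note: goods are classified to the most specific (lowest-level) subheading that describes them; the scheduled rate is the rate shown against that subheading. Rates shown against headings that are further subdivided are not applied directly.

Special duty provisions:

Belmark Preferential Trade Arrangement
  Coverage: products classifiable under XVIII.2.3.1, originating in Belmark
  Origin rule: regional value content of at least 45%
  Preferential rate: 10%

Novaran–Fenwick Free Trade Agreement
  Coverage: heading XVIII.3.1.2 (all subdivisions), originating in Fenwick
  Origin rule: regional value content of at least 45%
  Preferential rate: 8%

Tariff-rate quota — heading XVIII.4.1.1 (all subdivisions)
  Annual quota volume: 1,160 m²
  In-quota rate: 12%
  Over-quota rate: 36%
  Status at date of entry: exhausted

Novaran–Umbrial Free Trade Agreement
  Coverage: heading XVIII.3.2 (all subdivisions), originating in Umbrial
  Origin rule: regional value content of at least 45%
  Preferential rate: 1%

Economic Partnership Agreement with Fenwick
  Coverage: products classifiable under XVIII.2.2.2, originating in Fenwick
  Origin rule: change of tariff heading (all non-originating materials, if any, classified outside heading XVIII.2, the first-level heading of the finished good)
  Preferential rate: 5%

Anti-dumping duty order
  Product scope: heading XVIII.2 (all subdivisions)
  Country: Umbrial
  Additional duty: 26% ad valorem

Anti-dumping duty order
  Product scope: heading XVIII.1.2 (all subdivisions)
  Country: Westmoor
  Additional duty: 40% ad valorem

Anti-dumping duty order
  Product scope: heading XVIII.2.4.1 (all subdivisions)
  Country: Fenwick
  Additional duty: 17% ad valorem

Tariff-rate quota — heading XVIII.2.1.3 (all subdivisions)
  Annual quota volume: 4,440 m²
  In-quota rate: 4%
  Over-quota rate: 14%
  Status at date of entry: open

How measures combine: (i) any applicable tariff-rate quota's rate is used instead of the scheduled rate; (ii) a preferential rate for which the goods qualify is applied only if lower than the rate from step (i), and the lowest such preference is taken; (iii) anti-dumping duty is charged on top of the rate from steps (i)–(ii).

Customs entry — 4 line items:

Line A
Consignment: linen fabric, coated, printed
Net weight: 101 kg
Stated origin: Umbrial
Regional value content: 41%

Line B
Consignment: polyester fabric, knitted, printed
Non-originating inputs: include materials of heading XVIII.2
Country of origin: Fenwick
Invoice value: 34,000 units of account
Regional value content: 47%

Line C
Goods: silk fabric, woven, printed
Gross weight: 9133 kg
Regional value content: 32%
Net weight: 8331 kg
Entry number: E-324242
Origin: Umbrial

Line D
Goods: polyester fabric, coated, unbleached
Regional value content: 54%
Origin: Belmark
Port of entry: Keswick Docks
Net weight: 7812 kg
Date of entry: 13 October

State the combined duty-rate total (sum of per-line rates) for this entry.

Line A: linen → XVIII.3; coated → XVIII.3.2; printed → XVIII.3.2.1. Scheduled 32%. Umbrial agreement on XVIII.3.2: RVC < 45%. → 32%.
Line B: polyester → XVIII.2; knitted → XVIII.2.3; printed → XVIII.2.3.4. Scheduled 9%. Fenwick agreement on XVIII.3.1.2: XVIII.2.3.4 not covered; Fenwick agreement on XVIII.2.2.2: XVIII.2.3.4 not covered. → 9%.
Line C: silk → XVIII.4; woven → XVIII.4.2; printed → XVIII.4.2.3. Scheduled 30%. Umbrial agreement on XVIII.3.2: XVIII.4.2.3 not covered. → 30%.
Line D: polyester → XVIII.2; coated → XVIII.2.1; unbleached → XVIII.2.1.1. Scheduled 4%. Belmark agreement on XVIII.2.3.1: XVIII.2.1.1 not covered. → 4%.
Sum: 32% + 9% + 30% + 4% = 75%.

75%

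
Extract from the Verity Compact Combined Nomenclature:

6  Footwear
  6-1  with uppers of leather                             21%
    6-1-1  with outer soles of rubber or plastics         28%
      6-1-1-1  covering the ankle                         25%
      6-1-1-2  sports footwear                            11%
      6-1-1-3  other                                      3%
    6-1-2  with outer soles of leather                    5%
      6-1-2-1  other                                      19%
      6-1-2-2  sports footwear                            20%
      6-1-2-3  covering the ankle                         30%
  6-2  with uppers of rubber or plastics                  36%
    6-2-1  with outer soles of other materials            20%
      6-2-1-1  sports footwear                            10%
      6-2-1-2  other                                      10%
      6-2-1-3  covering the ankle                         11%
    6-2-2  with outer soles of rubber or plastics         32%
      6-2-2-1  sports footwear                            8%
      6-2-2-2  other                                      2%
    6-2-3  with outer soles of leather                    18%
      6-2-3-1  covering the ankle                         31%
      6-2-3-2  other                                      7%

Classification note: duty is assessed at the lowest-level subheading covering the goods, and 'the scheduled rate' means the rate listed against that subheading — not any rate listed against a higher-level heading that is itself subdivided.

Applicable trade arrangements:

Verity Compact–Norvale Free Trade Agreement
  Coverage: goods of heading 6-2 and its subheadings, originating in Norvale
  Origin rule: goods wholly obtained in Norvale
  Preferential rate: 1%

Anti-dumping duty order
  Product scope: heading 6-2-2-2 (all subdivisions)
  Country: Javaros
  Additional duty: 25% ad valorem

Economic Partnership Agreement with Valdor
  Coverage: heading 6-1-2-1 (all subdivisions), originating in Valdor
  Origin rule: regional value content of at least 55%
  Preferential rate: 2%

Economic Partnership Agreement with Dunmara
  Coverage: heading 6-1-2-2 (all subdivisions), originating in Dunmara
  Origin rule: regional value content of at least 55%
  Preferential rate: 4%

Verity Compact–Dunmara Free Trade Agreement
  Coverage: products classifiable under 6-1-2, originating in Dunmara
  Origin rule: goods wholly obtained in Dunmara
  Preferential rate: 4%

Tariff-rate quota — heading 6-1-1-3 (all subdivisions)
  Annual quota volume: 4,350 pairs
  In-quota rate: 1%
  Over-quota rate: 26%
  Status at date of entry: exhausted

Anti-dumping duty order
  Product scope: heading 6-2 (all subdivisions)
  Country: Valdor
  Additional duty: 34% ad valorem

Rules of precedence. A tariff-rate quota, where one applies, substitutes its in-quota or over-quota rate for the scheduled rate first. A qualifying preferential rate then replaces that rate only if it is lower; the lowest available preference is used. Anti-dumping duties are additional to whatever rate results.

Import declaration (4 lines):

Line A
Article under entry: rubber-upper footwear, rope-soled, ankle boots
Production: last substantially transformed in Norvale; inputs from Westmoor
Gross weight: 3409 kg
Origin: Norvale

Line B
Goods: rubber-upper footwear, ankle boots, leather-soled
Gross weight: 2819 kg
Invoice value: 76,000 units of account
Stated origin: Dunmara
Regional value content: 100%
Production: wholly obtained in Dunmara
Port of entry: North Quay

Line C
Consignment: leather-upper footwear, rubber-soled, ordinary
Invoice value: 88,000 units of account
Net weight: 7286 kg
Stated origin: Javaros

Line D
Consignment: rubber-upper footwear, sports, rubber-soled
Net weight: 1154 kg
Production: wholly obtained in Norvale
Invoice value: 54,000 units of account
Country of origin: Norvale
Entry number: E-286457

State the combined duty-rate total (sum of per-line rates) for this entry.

Line A: rubber-upper → 6-2; rope-soled → 6-2-1; ankle boots → 6-2-1-3. Scheduled 11%. Norvale agreement on 6-2: not wholly obtained. → 11%.
Line B: rubber-upper → 6-2; leather-soled → 6-2-3; ankle boots → 6-2-3-1. Scheduled 31%. Dunmara agreement on 6-1-2-2: 6-2-3-1 not covered; Dunmara agreement on 6-1-2: 6-2-3-1 not covered. → 31%.
Line C: leather-upper → 6-1; rubber-soled → 6-1-1; ordinary → 6-1-1-3. Scheduled 3%. quota on 6-1-1-3 exhausted → over-quota 26%. → 26%.
Line D: rubber-upper → 6-2; rubber-soled → 6-2-2; sports → 6-2-2-1. Scheduled 8%. Norvale agreement on 6-2: wholly obtained → 1% available; preferential 1%. → 1%.
Sum: 11% + 31% + 26% + 1% = 69%.

69%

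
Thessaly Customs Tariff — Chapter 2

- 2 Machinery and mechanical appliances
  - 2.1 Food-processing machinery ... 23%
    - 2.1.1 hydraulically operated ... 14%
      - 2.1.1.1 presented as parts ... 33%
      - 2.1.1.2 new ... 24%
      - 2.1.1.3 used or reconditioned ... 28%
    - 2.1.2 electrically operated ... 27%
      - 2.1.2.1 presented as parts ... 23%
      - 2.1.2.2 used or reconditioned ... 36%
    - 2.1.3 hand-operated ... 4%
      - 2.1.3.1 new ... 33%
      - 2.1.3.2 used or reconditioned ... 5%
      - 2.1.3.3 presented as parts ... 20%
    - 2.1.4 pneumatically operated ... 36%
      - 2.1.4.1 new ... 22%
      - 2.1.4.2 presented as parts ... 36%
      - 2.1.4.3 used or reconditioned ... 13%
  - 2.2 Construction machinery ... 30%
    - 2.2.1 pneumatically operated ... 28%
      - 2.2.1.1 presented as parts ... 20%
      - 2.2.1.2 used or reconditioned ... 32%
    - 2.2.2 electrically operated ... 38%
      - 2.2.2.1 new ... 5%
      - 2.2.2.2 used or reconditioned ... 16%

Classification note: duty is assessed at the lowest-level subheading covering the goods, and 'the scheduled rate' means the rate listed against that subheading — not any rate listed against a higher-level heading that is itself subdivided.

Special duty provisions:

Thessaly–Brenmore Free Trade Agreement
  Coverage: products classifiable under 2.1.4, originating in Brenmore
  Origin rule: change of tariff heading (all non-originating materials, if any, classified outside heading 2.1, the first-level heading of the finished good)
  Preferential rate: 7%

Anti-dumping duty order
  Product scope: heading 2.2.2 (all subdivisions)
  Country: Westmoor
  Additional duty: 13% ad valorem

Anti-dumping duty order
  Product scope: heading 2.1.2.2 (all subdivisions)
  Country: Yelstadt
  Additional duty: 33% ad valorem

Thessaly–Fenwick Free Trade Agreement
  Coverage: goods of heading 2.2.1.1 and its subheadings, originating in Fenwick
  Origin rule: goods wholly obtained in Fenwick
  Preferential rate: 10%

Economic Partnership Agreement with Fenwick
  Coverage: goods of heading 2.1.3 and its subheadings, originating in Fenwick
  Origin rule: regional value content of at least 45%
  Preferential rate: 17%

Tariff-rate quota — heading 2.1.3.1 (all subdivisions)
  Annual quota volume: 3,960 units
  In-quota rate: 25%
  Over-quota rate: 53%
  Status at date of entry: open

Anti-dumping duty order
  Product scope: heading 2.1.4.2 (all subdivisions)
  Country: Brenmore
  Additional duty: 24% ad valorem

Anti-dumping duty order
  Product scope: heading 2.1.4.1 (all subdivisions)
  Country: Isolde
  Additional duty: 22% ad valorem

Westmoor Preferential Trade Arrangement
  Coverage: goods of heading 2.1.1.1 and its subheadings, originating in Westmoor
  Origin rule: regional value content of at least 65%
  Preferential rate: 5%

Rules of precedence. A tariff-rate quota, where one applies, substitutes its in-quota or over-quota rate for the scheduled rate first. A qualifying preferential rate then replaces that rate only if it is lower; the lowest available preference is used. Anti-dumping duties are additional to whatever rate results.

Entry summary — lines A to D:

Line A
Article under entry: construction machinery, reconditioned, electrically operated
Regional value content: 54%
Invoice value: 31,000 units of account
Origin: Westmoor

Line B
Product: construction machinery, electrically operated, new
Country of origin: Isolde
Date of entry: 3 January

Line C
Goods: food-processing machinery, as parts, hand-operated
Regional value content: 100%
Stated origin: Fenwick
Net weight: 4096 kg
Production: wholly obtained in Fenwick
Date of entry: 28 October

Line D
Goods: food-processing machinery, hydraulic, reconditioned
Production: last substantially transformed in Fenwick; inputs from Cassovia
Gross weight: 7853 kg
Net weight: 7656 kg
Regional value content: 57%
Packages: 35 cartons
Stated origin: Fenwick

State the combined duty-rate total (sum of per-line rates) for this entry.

79%

Line A: construction → 2.2; electrically operated → 2.2.2; reconditioned → 2.2.2.2. Scheduled 16%. Westmoor agreement on 2.1.1.1: 2.2.2.2 not covered; anti-dumping (Westmoor, 2.2.2): +13%; total 16% + 13% = 29%. → 29%.
Line B: construction → 2.2; electrically operated → 2.2.2; new → 2.2.2.1. Scheduled 5%. No special measure applies. → 5%.
Line C: food-processing → 2.1; hand-operated → 2.1.3; as parts → 2.1.3.3. Scheduled 20%. Fenwick agreement on 2.2.1.1: 2.1.3.3 not covered; Fenwick agreement on 2.1.3: RVC ≥ 45% → 17% available; preferential 17%. → 17%.
Line D: food-processing → 2.1; hydraulic → 2.1.1; reconditioned → 2.1.1.3. Scheduled 28%. Fenwick agreement on 2.2.1.1: 2.1.1.3 not covered; Fenwick agreement on 2.1.3: 2.1.1.3 not covered. → 28%.
Sum: 29% + 5% + 17% + 28% = 79%.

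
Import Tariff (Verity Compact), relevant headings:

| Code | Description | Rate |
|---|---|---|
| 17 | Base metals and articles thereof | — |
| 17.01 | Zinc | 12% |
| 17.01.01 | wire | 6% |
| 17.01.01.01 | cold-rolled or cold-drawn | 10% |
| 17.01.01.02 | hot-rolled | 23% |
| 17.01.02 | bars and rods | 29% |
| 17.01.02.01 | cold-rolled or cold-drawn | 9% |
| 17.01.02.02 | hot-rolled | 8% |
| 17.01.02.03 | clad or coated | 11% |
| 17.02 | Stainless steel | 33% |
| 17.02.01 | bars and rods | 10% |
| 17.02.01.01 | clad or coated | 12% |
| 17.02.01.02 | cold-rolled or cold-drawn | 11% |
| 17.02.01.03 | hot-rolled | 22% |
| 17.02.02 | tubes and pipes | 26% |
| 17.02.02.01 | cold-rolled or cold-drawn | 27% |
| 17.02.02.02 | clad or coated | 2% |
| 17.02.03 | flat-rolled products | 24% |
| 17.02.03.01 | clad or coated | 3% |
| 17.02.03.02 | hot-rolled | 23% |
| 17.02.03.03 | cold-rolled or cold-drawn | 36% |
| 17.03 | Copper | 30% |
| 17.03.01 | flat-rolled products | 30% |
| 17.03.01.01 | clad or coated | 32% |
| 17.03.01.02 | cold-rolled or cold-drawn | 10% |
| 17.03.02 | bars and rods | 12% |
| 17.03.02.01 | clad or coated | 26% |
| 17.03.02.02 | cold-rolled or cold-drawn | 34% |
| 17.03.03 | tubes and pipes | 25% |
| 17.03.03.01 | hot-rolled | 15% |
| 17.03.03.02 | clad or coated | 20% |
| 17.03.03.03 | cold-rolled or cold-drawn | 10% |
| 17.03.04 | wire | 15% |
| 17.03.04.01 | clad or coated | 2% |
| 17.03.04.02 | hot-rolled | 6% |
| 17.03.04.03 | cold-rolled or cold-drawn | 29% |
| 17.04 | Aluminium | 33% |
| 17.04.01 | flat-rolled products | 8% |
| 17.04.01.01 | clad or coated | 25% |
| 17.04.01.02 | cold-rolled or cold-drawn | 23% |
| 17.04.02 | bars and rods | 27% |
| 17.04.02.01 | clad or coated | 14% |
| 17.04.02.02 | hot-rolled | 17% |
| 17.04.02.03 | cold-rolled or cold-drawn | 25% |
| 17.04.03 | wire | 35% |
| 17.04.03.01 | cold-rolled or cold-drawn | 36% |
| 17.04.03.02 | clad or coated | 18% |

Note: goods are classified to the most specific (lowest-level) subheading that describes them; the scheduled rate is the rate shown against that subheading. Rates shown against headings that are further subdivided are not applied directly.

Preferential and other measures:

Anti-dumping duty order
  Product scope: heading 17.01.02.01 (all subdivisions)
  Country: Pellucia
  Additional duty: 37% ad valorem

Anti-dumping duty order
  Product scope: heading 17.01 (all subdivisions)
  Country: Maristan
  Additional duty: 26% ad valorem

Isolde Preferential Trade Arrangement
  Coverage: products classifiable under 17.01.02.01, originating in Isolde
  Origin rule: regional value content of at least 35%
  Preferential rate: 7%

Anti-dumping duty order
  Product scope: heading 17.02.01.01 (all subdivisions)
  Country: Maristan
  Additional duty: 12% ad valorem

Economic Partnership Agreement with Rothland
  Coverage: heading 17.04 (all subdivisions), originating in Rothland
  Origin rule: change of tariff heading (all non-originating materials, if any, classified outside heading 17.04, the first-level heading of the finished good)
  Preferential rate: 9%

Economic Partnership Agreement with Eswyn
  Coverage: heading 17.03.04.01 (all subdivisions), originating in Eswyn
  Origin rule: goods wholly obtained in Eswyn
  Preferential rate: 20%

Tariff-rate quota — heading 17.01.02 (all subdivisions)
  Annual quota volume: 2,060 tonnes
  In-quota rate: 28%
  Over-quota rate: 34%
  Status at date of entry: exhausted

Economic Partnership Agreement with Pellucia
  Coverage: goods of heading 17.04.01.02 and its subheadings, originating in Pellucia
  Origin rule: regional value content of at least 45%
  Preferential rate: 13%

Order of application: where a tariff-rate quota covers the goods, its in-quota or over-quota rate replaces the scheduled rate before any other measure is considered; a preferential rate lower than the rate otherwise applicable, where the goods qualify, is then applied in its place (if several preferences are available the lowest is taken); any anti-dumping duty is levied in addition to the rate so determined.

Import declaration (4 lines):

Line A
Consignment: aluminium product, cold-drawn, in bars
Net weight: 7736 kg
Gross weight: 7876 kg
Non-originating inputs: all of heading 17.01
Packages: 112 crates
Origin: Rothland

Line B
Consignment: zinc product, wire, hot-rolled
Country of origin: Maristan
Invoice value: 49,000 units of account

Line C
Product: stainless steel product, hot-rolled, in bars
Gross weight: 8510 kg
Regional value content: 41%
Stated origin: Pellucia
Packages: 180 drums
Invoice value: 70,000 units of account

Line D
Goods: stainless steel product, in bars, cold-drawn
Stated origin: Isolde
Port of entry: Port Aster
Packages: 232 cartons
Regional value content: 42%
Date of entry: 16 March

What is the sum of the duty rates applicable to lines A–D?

91%

Line A: aluminium → 17.04; in bars → 17.04.02; cold-drawn → 17.04.02.03. Scheduled 25%. Rothland agreement on 17.04: CTH met → 9% available; preferential 9%. → 9%.
Line B: zinc → 17.01; wire → 17.01.01; hot-rolled → 17.01.01.02. Scheduled 23%. anti-dumping (Maristan, 17.01): +26%; total 23% + 26% = 49%. → 49%.
Line C: stainless steel → 17.02; in bars → 17.02.01; hot-rolled → 17.02.01.03. Scheduled 22%. Pellucia agreement on 17.04.01.02: 17.02.01.03 not covered. → 22%.
Line D: stainless steel → 17.02; in bars → 17.02.01; cold-drawn → 17.02.01.02. Scheduled 11%. Isolde agreement on 17.01.02.01: 17.02.01.02 not covered. → 11%.
Sum: 9% + 49% + 22% + 11% = 91%.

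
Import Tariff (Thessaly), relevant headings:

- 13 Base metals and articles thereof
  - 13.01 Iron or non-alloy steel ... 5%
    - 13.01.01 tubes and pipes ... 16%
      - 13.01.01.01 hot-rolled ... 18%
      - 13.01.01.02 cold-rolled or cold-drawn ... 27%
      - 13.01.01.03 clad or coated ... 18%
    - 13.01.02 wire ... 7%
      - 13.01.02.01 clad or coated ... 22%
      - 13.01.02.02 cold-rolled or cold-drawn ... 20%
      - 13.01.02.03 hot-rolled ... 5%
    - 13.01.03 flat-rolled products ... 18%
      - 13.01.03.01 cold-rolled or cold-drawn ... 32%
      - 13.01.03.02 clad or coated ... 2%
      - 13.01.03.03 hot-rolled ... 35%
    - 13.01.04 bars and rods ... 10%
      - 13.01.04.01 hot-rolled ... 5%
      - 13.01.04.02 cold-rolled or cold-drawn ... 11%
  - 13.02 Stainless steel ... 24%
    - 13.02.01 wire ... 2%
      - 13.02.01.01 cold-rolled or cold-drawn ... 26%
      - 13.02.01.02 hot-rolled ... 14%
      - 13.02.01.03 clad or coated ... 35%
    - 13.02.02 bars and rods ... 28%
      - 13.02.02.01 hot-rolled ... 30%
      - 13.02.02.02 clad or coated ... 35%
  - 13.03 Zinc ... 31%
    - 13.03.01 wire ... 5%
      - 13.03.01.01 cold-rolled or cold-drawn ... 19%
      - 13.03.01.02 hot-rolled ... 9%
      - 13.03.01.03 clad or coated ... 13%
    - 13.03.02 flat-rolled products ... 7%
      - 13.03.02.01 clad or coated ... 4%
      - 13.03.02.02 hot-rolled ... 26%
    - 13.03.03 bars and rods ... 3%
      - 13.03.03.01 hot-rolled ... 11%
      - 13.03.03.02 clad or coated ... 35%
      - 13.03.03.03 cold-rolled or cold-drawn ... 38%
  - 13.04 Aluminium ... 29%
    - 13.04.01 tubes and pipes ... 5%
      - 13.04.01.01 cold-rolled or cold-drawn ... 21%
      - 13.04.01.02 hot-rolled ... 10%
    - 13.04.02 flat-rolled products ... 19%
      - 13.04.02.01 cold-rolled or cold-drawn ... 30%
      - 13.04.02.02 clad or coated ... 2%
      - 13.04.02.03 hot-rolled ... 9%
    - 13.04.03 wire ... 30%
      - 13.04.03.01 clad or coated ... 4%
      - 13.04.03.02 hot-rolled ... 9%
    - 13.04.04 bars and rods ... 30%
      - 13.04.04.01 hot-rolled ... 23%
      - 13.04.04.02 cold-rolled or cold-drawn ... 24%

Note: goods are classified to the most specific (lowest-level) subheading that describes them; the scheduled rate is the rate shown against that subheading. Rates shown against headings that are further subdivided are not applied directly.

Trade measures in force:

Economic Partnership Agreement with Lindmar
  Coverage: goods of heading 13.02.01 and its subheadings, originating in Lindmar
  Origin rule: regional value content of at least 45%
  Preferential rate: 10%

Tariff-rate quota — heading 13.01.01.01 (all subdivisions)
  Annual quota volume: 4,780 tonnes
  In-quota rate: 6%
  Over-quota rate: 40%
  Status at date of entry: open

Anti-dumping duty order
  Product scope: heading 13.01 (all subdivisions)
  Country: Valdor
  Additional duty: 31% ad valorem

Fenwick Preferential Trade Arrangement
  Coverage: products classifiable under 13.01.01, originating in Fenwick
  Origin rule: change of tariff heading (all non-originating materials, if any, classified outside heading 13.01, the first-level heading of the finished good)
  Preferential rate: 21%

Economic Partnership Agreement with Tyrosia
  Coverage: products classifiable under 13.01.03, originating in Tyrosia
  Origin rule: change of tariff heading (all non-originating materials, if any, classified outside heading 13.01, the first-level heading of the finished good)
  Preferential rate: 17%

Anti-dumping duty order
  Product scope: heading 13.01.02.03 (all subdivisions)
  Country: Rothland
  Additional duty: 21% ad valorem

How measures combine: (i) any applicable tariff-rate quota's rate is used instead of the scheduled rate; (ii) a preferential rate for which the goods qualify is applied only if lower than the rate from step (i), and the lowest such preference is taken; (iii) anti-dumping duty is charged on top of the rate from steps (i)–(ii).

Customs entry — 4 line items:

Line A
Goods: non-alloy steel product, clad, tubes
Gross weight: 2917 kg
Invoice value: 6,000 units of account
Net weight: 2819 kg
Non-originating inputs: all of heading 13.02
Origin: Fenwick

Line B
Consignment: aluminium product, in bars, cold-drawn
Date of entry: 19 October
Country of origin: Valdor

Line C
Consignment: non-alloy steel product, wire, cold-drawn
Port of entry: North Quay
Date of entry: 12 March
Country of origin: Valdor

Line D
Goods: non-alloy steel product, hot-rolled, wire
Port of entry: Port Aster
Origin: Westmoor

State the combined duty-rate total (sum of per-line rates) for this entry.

Line A: non-alloy steel → 13.01; tubes → 13.01.01; clad → 13.01.01.03. Scheduled 18%. Fenwick agreement on 13.01.01: CTH met → 21% available; preference 21% not lower than 18% → no reduction. → 18%.
Line B: aluminium → 13.04; in bars → 13.04.04; cold-drawn → 13.04.04.02. Scheduled 24%. No special measure applies. → 24%.
Line C: non-alloy steel → 13.01; wire → 13.01.02; cold-drawn → 13.01.02.02. Scheduled 20%. anti-dumping (Valdor, 13.01): +31%; total 20% + 31% = 51%. → 51%.
Line D: non-alloy steel → 13.01; wire → 13.01.02; hot-rolled → 13.01.02.03. Scheduled 5%. No special measure applies. → 5%.
Sum: 18% + 24% + 51% + 5% = 98%.

98%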